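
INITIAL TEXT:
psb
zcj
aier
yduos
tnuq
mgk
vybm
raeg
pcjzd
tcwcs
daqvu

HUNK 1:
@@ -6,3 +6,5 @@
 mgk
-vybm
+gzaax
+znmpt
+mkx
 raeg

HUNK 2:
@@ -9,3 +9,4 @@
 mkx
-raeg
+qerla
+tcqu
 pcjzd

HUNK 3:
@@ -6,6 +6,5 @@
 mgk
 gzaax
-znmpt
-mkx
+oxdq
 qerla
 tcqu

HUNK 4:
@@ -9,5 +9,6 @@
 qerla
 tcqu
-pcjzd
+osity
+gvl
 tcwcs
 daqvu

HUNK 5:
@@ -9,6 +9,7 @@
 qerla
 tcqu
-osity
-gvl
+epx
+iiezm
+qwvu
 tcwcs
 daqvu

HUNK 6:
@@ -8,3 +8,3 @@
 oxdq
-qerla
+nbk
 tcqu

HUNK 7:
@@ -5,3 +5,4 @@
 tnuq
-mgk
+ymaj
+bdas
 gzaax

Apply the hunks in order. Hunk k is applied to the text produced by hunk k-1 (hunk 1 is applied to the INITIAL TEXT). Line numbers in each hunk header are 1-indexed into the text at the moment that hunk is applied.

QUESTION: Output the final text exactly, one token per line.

Hunk 1: at line 6 remove [vybm] add [gzaax,znmpt,mkx] -> 13 lines: psb zcj aier yduos tnuq mgk gzaax znmpt mkx raeg pcjzd tcwcs daqvu
Hunk 2: at line 9 remove [raeg] add [qerla,tcqu] -> 14 lines: psb zcj aier yduos tnuq mgk gzaax znmpt mkx qerla tcqu pcjzd tcwcs daqvu
Hunk 3: at line 6 remove [znmpt,mkx] add [oxdq] -> 13 lines: psb zcj aier yduos tnuq mgk gzaax oxdq qerla tcqu pcjzd tcwcs daqvu
Hunk 4: at line 9 remove [pcjzd] add [osity,gvl] -> 14 lines: psb zcj aier yduos tnuq mgk gzaax oxdq qerla tcqu osity gvl tcwcs daqvu
Hunk 5: at line 9 remove [osity,gvl] add [epx,iiezm,qwvu] -> 15 lines: psb zcj aier yduos tnuq mgk gzaax oxdq qerla tcqu epx iiezm qwvu tcwcs daqvu
Hunk 6: at line 8 remove [qerla] add [nbk] -> 15 lines: psb zcj aier yduos tnuq mgk gzaax oxdq nbk tcqu epx iiezm qwvu tcwcs daqvu
Hunk 7: at line 5 remove [mgk] add [ymaj,bdas] -> 16 lines: psb zcj aier yduos tnuq ymaj bdas gzaax oxdq nbk tcqu epx iiezm qwvu tcwcs daqvu

Answer: psb
zcj
aier
yduos
tnuq
ymaj
bdas
gzaax
oxdq
nbk
tcqu
epx
iiezm
qwvu
tcwcs
daqvu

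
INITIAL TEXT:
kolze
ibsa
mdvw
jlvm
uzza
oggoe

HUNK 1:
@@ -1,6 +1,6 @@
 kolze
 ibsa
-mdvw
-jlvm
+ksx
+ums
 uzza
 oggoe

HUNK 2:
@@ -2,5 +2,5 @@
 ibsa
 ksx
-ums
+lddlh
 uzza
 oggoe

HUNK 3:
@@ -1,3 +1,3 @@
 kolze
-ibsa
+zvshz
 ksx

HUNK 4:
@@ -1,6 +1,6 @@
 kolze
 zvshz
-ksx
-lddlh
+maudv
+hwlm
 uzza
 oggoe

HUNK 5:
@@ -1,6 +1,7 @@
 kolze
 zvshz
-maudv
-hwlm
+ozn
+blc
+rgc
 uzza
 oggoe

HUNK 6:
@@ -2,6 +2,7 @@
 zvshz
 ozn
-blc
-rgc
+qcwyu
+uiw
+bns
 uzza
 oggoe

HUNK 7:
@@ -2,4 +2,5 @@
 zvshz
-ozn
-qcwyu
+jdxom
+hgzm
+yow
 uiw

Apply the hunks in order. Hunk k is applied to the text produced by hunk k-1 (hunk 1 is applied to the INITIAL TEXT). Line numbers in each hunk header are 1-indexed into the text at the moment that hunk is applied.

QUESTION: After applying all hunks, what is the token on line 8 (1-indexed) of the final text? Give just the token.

Hunk 1: at line 1 remove [mdvw,jlvm] add [ksx,ums] -> 6 lines: kolze ibsa ksx ums uzza oggoe
Hunk 2: at line 2 remove [ums] add [lddlh] -> 6 lines: kolze ibsa ksx lddlh uzza oggoe
Hunk 3: at line 1 remove [ibsa] add [zvshz] -> 6 lines: kolze zvshz ksx lddlh uzza oggoe
Hunk 4: at line 1 remove [ksx,lddlh] add [maudv,hwlm] -> 6 lines: kolze zvshz maudv hwlm uzza oggoe
Hunk 5: at line 1 remove [maudv,hwlm] add [ozn,blc,rgc] -> 7 lines: kolze zvshz ozn blc rgc uzza oggoe
Hunk 6: at line 2 remove [blc,rgc] add [qcwyu,uiw,bns] -> 8 lines: kolze zvshz ozn qcwyu uiw bns uzza oggoe
Hunk 7: at line 2 remove [ozn,qcwyu] add [jdxom,hgzm,yow] -> 9 lines: kolze zvshz jdxom hgzm yow uiw bns uzza oggoe
Final line 8: uzza

Answer: uzza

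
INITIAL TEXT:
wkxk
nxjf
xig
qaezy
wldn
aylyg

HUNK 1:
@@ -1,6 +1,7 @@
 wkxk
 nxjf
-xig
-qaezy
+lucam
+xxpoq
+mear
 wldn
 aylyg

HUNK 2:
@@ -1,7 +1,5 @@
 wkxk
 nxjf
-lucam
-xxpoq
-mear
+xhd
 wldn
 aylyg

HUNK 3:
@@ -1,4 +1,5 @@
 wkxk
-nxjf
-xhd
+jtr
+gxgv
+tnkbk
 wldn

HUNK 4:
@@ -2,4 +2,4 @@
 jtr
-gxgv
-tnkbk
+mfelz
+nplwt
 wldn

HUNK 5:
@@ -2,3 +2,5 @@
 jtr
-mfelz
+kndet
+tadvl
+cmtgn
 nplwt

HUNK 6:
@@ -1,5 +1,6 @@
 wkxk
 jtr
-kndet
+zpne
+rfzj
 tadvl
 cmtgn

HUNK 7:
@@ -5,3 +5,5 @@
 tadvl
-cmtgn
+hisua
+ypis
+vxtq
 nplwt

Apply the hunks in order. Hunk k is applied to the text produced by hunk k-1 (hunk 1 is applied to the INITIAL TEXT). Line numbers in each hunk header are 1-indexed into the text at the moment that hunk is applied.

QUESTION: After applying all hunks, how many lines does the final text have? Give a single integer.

Hunk 1: at line 1 remove [xig,qaezy] add [lucam,xxpoq,mear] -> 7 lines: wkxk nxjf lucam xxpoq mear wldn aylyg
Hunk 2: at line 1 remove [lucam,xxpoq,mear] add [xhd] -> 5 lines: wkxk nxjf xhd wldn aylyg
Hunk 3: at line 1 remove [nxjf,xhd] add [jtr,gxgv,tnkbk] -> 6 lines: wkxk jtr gxgv tnkbk wldn aylyg
Hunk 4: at line 2 remove [gxgv,tnkbk] add [mfelz,nplwt] -> 6 lines: wkxk jtr mfelz nplwt wldn aylyg
Hunk 5: at line 2 remove [mfelz] add [kndet,tadvl,cmtgn] -> 8 lines: wkxk jtr kndet tadvl cmtgn nplwt wldn aylyg
Hunk 6: at line 1 remove [kndet] add [zpne,rfzj] -> 9 lines: wkxk jtr zpne rfzj tadvl cmtgn nplwt wldn aylyg
Hunk 7: at line 5 remove [cmtgn] add [hisua,ypis,vxtq] -> 11 lines: wkxk jtr zpne rfzj tadvl hisua ypis vxtq nplwt wldn aylyg
Final line count: 11

Answer: 11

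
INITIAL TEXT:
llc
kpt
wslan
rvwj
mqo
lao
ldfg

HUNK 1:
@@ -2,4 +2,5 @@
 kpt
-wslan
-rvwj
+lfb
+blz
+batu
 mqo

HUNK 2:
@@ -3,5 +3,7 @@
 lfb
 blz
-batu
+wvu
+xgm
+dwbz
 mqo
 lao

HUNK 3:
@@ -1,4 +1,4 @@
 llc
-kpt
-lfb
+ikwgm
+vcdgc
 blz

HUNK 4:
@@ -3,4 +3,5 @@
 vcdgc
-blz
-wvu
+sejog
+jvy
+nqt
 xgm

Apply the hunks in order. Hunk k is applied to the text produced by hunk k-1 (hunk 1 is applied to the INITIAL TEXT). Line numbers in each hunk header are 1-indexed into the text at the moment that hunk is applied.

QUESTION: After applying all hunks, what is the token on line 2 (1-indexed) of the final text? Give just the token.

Hunk 1: at line 2 remove [wslan,rvwj] add [lfb,blz,batu] -> 8 lines: llc kpt lfb blz batu mqo lao ldfg
Hunk 2: at line 3 remove [batu] add [wvu,xgm,dwbz] -> 10 lines: llc kpt lfb blz wvu xgm dwbz mqo lao ldfg
Hunk 3: at line 1 remove [kpt,lfb] add [ikwgm,vcdgc] -> 10 lines: llc ikwgm vcdgc blz wvu xgm dwbz mqo lao ldfg
Hunk 4: at line 3 remove [blz,wvu] add [sejog,jvy,nqt] -> 11 lines: llc ikwgm vcdgc sejog jvy nqt xgm dwbz mqo lao ldfg
Final line 2: ikwgm

Answer: ikwgm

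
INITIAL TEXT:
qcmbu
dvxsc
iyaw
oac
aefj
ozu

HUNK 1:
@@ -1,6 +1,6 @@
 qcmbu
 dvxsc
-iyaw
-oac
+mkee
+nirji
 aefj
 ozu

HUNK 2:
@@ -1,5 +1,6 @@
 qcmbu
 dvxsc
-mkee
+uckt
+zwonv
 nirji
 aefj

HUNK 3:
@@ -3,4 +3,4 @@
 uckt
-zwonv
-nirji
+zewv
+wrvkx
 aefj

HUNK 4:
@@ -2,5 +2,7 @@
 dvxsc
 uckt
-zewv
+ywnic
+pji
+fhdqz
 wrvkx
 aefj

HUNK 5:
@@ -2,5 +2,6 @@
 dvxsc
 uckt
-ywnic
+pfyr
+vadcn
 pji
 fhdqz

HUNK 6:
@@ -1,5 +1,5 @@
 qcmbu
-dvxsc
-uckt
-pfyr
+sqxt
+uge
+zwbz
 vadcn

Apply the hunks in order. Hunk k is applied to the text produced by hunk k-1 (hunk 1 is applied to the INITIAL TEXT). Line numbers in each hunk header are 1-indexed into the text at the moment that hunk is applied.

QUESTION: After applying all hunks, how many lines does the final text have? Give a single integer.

Answer: 10

Derivation:
Hunk 1: at line 1 remove [iyaw,oac] add [mkee,nirji] -> 6 lines: qcmbu dvxsc mkee nirji aefj ozu
Hunk 2: at line 1 remove [mkee] add [uckt,zwonv] -> 7 lines: qcmbu dvxsc uckt zwonv nirji aefj ozu
Hunk 3: at line 3 remove [zwonv,nirji] add [zewv,wrvkx] -> 7 lines: qcmbu dvxsc uckt zewv wrvkx aefj ozu
Hunk 4: at line 2 remove [zewv] add [ywnic,pji,fhdqz] -> 9 lines: qcmbu dvxsc uckt ywnic pji fhdqz wrvkx aefj ozu
Hunk 5: at line 2 remove [ywnic] add [pfyr,vadcn] -> 10 lines: qcmbu dvxsc uckt pfyr vadcn pji fhdqz wrvkx aefj ozu
Hunk 6: at line 1 remove [dvxsc,uckt,pfyr] add [sqxt,uge,zwbz] -> 10 lines: qcmbu sqxt uge zwbz vadcn pji fhdqz wrvkx aefj ozu
Final line count: 10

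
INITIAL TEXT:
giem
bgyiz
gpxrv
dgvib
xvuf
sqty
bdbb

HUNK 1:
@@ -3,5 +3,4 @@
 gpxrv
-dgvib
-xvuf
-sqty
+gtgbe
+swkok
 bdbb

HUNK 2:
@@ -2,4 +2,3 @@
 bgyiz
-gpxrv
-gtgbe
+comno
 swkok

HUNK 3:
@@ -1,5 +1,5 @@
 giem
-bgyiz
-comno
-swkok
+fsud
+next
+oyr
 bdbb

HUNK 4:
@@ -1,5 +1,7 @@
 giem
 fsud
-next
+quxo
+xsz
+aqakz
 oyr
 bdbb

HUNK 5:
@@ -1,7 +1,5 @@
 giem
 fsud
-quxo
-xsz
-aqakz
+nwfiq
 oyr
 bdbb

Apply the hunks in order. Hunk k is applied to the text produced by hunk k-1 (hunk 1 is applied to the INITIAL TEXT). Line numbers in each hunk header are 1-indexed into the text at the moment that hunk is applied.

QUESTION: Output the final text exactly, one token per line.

Answer: giem
fsud
nwfiq
oyr
bdbb

Derivation:
Hunk 1: at line 3 remove [dgvib,xvuf,sqty] add [gtgbe,swkok] -> 6 lines: giem bgyiz gpxrv gtgbe swkok bdbb
Hunk 2: at line 2 remove [gpxrv,gtgbe] add [comno] -> 5 lines: giem bgyiz comno swkok bdbb
Hunk 3: at line 1 remove [bgyiz,comno,swkok] add [fsud,next,oyr] -> 5 lines: giem fsud next oyr bdbb
Hunk 4: at line 1 remove [next] add [quxo,xsz,aqakz] -> 7 lines: giem fsud quxo xsz aqakz oyr bdbb
Hunk 5: at line 1 remove [quxo,xsz,aqakz] add [nwfiq] -> 5 lines: giem fsud nwfiq oyr bdbb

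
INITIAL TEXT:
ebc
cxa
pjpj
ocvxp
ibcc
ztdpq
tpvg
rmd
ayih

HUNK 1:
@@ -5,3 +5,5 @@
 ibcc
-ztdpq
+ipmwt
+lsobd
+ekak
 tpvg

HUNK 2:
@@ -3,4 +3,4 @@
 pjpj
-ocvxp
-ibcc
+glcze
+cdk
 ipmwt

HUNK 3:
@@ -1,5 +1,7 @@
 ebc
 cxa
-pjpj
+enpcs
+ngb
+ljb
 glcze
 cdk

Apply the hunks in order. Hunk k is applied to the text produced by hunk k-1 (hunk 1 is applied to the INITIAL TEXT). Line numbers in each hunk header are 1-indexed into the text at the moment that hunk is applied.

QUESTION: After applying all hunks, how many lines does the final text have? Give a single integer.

Answer: 13

Derivation:
Hunk 1: at line 5 remove [ztdpq] add [ipmwt,lsobd,ekak] -> 11 lines: ebc cxa pjpj ocvxp ibcc ipmwt lsobd ekak tpvg rmd ayih
Hunk 2: at line 3 remove [ocvxp,ibcc] add [glcze,cdk] -> 11 lines: ebc cxa pjpj glcze cdk ipmwt lsobd ekak tpvg rmd ayih
Hunk 3: at line 1 remove [pjpj] add [enpcs,ngb,ljb] -> 13 lines: ebc cxa enpcs ngb ljb glcze cdk ipmwt lsobd ekak tpvg rmd ayih
Final line count: 13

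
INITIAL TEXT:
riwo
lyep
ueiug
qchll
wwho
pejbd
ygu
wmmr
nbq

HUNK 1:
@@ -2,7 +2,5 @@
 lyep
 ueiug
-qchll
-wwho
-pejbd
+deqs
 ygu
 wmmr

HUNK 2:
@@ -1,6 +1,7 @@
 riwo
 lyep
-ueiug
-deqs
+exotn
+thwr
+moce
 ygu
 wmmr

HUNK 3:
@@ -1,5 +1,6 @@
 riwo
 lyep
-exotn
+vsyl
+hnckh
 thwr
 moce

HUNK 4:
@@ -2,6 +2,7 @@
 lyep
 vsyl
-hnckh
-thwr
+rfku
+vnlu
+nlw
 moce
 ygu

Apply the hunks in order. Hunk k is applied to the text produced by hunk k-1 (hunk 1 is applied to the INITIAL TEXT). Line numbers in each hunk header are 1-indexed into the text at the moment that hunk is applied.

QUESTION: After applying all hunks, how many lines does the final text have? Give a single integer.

Answer: 10

Derivation:
Hunk 1: at line 2 remove [qchll,wwho,pejbd] add [deqs] -> 7 lines: riwo lyep ueiug deqs ygu wmmr nbq
Hunk 2: at line 1 remove [ueiug,deqs] add [exotn,thwr,moce] -> 8 lines: riwo lyep exotn thwr moce ygu wmmr nbq
Hunk 3: at line 1 remove [exotn] add [vsyl,hnckh] -> 9 lines: riwo lyep vsyl hnckh thwr moce ygu wmmr nbq
Hunk 4: at line 2 remove [hnckh,thwr] add [rfku,vnlu,nlw] -> 10 lines: riwo lyep vsyl rfku vnlu nlw moce ygu wmmr nbq
Final line count: 10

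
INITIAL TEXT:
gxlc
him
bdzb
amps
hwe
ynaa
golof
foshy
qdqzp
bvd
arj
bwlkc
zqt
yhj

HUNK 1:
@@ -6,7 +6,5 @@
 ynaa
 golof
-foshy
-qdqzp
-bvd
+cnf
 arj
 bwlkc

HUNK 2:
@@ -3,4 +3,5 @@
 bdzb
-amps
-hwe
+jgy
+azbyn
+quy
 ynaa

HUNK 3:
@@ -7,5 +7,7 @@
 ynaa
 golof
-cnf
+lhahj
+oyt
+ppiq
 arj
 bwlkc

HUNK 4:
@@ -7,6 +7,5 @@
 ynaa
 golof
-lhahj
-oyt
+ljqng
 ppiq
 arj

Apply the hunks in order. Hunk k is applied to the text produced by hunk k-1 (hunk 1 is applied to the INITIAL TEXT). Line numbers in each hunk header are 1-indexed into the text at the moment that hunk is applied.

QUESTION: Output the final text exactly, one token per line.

Answer: gxlc
him
bdzb
jgy
azbyn
quy
ynaa
golof
ljqng
ppiq
arj
bwlkc
zqt
yhj

Derivation:
Hunk 1: at line 6 remove [foshy,qdqzp,bvd] add [cnf] -> 12 lines: gxlc him bdzb amps hwe ynaa golof cnf arj bwlkc zqt yhj
Hunk 2: at line 3 remove [amps,hwe] add [jgy,azbyn,quy] -> 13 lines: gxlc him bdzb jgy azbyn quy ynaa golof cnf arj bwlkc zqt yhj
Hunk 3: at line 7 remove [cnf] add [lhahj,oyt,ppiq] -> 15 lines: gxlc him bdzb jgy azbyn quy ynaa golof lhahj oyt ppiq arj bwlkc zqt yhj
Hunk 4: at line 7 remove [lhahj,oyt] add [ljqng] -> 14 lines: gxlc him bdzb jgy azbyn quy ynaa golof ljqng ppiq arj bwlkc zqt yhj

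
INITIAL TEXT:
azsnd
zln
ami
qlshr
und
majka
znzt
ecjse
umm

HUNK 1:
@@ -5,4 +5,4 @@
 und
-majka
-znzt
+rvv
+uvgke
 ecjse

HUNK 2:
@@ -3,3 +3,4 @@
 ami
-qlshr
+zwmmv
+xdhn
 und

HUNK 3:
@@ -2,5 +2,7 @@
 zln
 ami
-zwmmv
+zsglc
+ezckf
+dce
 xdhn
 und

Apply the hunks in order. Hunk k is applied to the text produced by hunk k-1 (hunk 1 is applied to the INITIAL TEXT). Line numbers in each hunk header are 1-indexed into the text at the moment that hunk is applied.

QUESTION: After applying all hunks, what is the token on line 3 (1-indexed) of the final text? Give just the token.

Answer: ami

Derivation:
Hunk 1: at line 5 remove [majka,znzt] add [rvv,uvgke] -> 9 lines: azsnd zln ami qlshr und rvv uvgke ecjse umm
Hunk 2: at line 3 remove [qlshr] add [zwmmv,xdhn] -> 10 lines: azsnd zln ami zwmmv xdhn und rvv uvgke ecjse umm
Hunk 3: at line 2 remove [zwmmv] add [zsglc,ezckf,dce] -> 12 lines: azsnd zln ami zsglc ezckf dce xdhn und rvv uvgke ecjse umm
Final line 3: ami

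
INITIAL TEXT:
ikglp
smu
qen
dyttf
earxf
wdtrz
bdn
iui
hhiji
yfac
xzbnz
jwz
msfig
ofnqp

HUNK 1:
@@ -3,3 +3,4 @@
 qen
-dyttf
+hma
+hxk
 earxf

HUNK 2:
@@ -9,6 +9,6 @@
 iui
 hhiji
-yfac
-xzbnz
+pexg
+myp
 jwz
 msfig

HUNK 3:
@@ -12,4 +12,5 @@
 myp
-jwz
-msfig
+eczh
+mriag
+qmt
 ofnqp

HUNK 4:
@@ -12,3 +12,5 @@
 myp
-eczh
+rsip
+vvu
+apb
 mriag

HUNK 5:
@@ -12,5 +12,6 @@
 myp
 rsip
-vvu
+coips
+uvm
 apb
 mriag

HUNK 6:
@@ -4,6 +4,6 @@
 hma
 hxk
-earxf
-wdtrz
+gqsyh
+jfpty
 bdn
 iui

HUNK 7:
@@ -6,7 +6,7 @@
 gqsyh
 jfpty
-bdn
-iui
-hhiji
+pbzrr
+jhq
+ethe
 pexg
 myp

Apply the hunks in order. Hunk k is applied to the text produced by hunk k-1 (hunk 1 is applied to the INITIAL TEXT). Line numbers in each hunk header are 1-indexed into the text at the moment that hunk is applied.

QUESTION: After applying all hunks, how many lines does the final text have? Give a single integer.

Hunk 1: at line 3 remove [dyttf] add [hma,hxk] -> 15 lines: ikglp smu qen hma hxk earxf wdtrz bdn iui hhiji yfac xzbnz jwz msfig ofnqp
Hunk 2: at line 9 remove [yfac,xzbnz] add [pexg,myp] -> 15 lines: ikglp smu qen hma hxk earxf wdtrz bdn iui hhiji pexg myp jwz msfig ofnqp
Hunk 3: at line 12 remove [jwz,msfig] add [eczh,mriag,qmt] -> 16 lines: ikglp smu qen hma hxk earxf wdtrz bdn iui hhiji pexg myp eczh mriag qmt ofnqp
Hunk 4: at line 12 remove [eczh] add [rsip,vvu,apb] -> 18 lines: ikglp smu qen hma hxk earxf wdtrz bdn iui hhiji pexg myp rsip vvu apb mriag qmt ofnqp
Hunk 5: at line 12 remove [vvu] add [coips,uvm] -> 19 lines: ikglp smu qen hma hxk earxf wdtrz bdn iui hhiji pexg myp rsip coips uvm apb mriag qmt ofnqp
Hunk 6: at line 4 remove [earxf,wdtrz] add [gqsyh,jfpty] -> 19 lines: ikglp smu qen hma hxk gqsyh jfpty bdn iui hhiji pexg myp rsip coips uvm apb mriag qmt ofnqp
Hunk 7: at line 6 remove [bdn,iui,hhiji] add [pbzrr,jhq,ethe] -> 19 lines: ikglp smu qen hma hxk gqsyh jfpty pbzrr jhq ethe pexg myp rsip coips uvm apb mriag qmt ofnqp
Final line count: 19

Answer: 19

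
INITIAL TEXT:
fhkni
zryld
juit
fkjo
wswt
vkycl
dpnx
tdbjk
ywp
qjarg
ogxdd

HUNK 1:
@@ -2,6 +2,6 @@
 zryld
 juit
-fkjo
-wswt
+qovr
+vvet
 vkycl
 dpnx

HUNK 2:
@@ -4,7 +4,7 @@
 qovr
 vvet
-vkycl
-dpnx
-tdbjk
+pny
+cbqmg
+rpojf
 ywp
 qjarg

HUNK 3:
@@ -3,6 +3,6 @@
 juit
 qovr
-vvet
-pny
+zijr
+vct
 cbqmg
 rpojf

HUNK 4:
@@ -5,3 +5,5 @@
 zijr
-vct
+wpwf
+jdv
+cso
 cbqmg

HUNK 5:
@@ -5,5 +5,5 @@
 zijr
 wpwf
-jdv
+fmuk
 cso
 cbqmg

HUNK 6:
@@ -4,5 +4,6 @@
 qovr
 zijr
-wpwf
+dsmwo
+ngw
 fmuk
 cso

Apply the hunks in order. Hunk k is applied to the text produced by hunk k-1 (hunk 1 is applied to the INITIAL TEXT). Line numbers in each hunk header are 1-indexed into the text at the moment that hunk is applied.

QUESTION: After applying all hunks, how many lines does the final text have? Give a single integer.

Answer: 14

Derivation:
Hunk 1: at line 2 remove [fkjo,wswt] add [qovr,vvet] -> 11 lines: fhkni zryld juit qovr vvet vkycl dpnx tdbjk ywp qjarg ogxdd
Hunk 2: at line 4 remove [vkycl,dpnx,tdbjk] add [pny,cbqmg,rpojf] -> 11 lines: fhkni zryld juit qovr vvet pny cbqmg rpojf ywp qjarg ogxdd
Hunk 3: at line 3 remove [vvet,pny] add [zijr,vct] -> 11 lines: fhkni zryld juit qovr zijr vct cbqmg rpojf ywp qjarg ogxdd
Hunk 4: at line 5 remove [vct] add [wpwf,jdv,cso] -> 13 lines: fhkni zryld juit qovr zijr wpwf jdv cso cbqmg rpojf ywp qjarg ogxdd
Hunk 5: at line 5 remove [jdv] add [fmuk] -> 13 lines: fhkni zryld juit qovr zijr wpwf fmuk cso cbqmg rpojf ywp qjarg ogxdd
Hunk 6: at line 4 remove [wpwf] add [dsmwo,ngw] -> 14 lines: fhkni zryld juit qovr zijr dsmwo ngw fmuk cso cbqmg rpojf ywp qjarg ogxdd
Final line count: 14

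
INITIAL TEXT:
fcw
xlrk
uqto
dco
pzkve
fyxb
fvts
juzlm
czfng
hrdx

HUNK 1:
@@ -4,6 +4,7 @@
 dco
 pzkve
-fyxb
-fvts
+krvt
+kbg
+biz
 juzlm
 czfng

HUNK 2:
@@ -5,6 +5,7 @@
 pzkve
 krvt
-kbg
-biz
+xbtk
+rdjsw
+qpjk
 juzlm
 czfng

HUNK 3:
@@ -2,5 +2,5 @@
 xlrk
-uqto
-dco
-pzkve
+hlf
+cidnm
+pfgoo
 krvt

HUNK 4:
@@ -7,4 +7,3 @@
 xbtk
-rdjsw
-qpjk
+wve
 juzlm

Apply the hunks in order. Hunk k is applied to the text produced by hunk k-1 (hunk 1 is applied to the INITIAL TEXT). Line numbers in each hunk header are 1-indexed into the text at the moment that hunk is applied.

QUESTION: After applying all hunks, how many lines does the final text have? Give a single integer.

Hunk 1: at line 4 remove [fyxb,fvts] add [krvt,kbg,biz] -> 11 lines: fcw xlrk uqto dco pzkve krvt kbg biz juzlm czfng hrdx
Hunk 2: at line 5 remove [kbg,biz] add [xbtk,rdjsw,qpjk] -> 12 lines: fcw xlrk uqto dco pzkve krvt xbtk rdjsw qpjk juzlm czfng hrdx
Hunk 3: at line 2 remove [uqto,dco,pzkve] add [hlf,cidnm,pfgoo] -> 12 lines: fcw xlrk hlf cidnm pfgoo krvt xbtk rdjsw qpjk juzlm czfng hrdx
Hunk 4: at line 7 remove [rdjsw,qpjk] add [wve] -> 11 lines: fcw xlrk hlf cidnm pfgoo krvt xbtk wve juzlm czfng hrdx
Final line count: 11

Answer: 11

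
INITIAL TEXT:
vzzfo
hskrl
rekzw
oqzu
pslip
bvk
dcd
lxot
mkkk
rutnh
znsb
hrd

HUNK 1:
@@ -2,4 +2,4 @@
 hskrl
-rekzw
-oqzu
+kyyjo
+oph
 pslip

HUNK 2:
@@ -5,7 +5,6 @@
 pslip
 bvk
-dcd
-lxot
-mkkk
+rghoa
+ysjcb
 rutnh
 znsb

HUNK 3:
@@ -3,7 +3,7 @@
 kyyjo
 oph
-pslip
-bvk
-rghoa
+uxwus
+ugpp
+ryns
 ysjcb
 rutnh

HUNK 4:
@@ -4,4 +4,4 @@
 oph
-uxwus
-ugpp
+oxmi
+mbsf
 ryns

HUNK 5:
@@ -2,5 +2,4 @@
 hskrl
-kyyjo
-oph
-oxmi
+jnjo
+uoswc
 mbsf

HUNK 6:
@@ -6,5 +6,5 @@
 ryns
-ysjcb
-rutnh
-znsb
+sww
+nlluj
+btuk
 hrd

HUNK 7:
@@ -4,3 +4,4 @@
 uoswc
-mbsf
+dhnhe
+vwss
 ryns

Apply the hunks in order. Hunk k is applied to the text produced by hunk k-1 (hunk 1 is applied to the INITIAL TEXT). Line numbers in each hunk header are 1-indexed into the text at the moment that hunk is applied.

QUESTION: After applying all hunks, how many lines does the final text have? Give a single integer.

Hunk 1: at line 2 remove [rekzw,oqzu] add [kyyjo,oph] -> 12 lines: vzzfo hskrl kyyjo oph pslip bvk dcd lxot mkkk rutnh znsb hrd
Hunk 2: at line 5 remove [dcd,lxot,mkkk] add [rghoa,ysjcb] -> 11 lines: vzzfo hskrl kyyjo oph pslip bvk rghoa ysjcb rutnh znsb hrd
Hunk 3: at line 3 remove [pslip,bvk,rghoa] add [uxwus,ugpp,ryns] -> 11 lines: vzzfo hskrl kyyjo oph uxwus ugpp ryns ysjcb rutnh znsb hrd
Hunk 4: at line 4 remove [uxwus,ugpp] add [oxmi,mbsf] -> 11 lines: vzzfo hskrl kyyjo oph oxmi mbsf ryns ysjcb rutnh znsb hrd
Hunk 5: at line 2 remove [kyyjo,oph,oxmi] add [jnjo,uoswc] -> 10 lines: vzzfo hskrl jnjo uoswc mbsf ryns ysjcb rutnh znsb hrd
Hunk 6: at line 6 remove [ysjcb,rutnh,znsb] add [sww,nlluj,btuk] -> 10 lines: vzzfo hskrl jnjo uoswc mbsf ryns sww nlluj btuk hrd
Hunk 7: at line 4 remove [mbsf] add [dhnhe,vwss] -> 11 lines: vzzfo hskrl jnjo uoswc dhnhe vwss ryns sww nlluj btuk hrd
Final line count: 11

Answer: 11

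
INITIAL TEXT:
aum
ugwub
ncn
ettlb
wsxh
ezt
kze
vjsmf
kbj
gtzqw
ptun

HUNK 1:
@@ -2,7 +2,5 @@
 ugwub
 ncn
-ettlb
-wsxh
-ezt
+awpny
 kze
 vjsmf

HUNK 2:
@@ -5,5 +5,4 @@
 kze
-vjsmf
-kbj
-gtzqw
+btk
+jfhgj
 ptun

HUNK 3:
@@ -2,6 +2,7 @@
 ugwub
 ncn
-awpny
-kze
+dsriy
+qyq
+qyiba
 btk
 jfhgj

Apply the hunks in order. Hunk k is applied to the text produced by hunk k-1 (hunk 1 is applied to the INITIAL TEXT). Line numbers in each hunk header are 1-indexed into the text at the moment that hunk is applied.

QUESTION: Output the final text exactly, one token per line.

Answer: aum
ugwub
ncn
dsriy
qyq
qyiba
btk
jfhgj
ptun

Derivation:
Hunk 1: at line 2 remove [ettlb,wsxh,ezt] add [awpny] -> 9 lines: aum ugwub ncn awpny kze vjsmf kbj gtzqw ptun
Hunk 2: at line 5 remove [vjsmf,kbj,gtzqw] add [btk,jfhgj] -> 8 lines: aum ugwub ncn awpny kze btk jfhgj ptun
Hunk 3: at line 2 remove [awpny,kze] add [dsriy,qyq,qyiba] -> 9 lines: aum ugwub ncn dsriy qyq qyiba btk jfhgj ptun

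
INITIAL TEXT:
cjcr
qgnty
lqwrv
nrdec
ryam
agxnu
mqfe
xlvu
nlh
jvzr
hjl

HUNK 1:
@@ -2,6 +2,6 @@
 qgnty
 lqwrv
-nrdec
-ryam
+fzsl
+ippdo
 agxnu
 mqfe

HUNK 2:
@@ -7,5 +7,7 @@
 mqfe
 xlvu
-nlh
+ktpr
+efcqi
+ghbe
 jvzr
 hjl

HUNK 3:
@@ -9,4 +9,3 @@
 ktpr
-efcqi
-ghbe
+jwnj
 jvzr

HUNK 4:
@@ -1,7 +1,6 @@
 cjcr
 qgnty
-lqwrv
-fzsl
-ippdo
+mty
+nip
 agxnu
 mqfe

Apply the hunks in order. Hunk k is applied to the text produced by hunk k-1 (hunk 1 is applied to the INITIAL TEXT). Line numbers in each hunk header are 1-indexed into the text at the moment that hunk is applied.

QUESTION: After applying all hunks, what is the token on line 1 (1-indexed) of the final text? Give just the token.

Hunk 1: at line 2 remove [nrdec,ryam] add [fzsl,ippdo] -> 11 lines: cjcr qgnty lqwrv fzsl ippdo agxnu mqfe xlvu nlh jvzr hjl
Hunk 2: at line 7 remove [nlh] add [ktpr,efcqi,ghbe] -> 13 lines: cjcr qgnty lqwrv fzsl ippdo agxnu mqfe xlvu ktpr efcqi ghbe jvzr hjl
Hunk 3: at line 9 remove [efcqi,ghbe] add [jwnj] -> 12 lines: cjcr qgnty lqwrv fzsl ippdo agxnu mqfe xlvu ktpr jwnj jvzr hjl
Hunk 4: at line 1 remove [lqwrv,fzsl,ippdo] add [mty,nip] -> 11 lines: cjcr qgnty mty nip agxnu mqfe xlvu ktpr jwnj jvzr hjl
Final line 1: cjcr

Answer: cjcr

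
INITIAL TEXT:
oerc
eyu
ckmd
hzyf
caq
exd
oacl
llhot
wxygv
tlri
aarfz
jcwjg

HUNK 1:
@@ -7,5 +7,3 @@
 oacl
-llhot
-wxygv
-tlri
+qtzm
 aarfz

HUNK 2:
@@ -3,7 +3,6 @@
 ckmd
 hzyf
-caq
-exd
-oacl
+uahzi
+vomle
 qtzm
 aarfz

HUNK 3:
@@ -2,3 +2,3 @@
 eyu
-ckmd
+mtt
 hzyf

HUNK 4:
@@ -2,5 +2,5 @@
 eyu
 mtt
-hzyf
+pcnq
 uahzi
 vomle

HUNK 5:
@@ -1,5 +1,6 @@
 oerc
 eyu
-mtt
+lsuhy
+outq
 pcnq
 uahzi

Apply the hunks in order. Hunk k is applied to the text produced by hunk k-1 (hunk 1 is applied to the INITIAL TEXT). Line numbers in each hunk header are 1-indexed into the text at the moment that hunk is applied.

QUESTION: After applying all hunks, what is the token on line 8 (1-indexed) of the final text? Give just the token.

Answer: qtzm

Derivation:
Hunk 1: at line 7 remove [llhot,wxygv,tlri] add [qtzm] -> 10 lines: oerc eyu ckmd hzyf caq exd oacl qtzm aarfz jcwjg
Hunk 2: at line 3 remove [caq,exd,oacl] add [uahzi,vomle] -> 9 lines: oerc eyu ckmd hzyf uahzi vomle qtzm aarfz jcwjg
Hunk 3: at line 2 remove [ckmd] add [mtt] -> 9 lines: oerc eyu mtt hzyf uahzi vomle qtzm aarfz jcwjg
Hunk 4: at line 2 remove [hzyf] add [pcnq] -> 9 lines: oerc eyu mtt pcnq uahzi vomle qtzm aarfz jcwjg
Hunk 5: at line 1 remove [mtt] add [lsuhy,outq] -> 10 lines: oerc eyu lsuhy outq pcnq uahzi vomle qtzm aarfz jcwjg
Final line 8: qtzm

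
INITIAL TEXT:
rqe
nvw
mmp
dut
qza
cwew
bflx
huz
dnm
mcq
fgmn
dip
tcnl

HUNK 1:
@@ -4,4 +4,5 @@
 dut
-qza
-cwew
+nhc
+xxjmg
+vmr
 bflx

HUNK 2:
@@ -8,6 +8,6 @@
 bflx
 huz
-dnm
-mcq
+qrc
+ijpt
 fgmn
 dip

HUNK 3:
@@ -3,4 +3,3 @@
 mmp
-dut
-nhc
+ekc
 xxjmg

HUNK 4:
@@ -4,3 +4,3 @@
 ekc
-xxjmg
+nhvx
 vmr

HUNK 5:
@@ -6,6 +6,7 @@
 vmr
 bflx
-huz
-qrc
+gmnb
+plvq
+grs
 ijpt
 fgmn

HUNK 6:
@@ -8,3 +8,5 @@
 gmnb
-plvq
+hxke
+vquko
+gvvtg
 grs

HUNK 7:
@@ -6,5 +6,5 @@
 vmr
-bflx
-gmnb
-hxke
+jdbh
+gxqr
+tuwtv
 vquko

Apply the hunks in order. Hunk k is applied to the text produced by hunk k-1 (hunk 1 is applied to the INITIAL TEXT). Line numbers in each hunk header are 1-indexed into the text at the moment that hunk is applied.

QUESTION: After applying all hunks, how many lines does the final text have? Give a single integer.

Hunk 1: at line 4 remove [qza,cwew] add [nhc,xxjmg,vmr] -> 14 lines: rqe nvw mmp dut nhc xxjmg vmr bflx huz dnm mcq fgmn dip tcnl
Hunk 2: at line 8 remove [dnm,mcq] add [qrc,ijpt] -> 14 lines: rqe nvw mmp dut nhc xxjmg vmr bflx huz qrc ijpt fgmn dip tcnl
Hunk 3: at line 3 remove [dut,nhc] add [ekc] -> 13 lines: rqe nvw mmp ekc xxjmg vmr bflx huz qrc ijpt fgmn dip tcnl
Hunk 4: at line 4 remove [xxjmg] add [nhvx] -> 13 lines: rqe nvw mmp ekc nhvx vmr bflx huz qrc ijpt fgmn dip tcnl
Hunk 5: at line 6 remove [huz,qrc] add [gmnb,plvq,grs] -> 14 lines: rqe nvw mmp ekc nhvx vmr bflx gmnb plvq grs ijpt fgmn dip tcnl
Hunk 6: at line 8 remove [plvq] add [hxke,vquko,gvvtg] -> 16 lines: rqe nvw mmp ekc nhvx vmr bflx gmnb hxke vquko gvvtg grs ijpt fgmn dip tcnl
Hunk 7: at line 6 remove [bflx,gmnb,hxke] add [jdbh,gxqr,tuwtv] -> 16 lines: rqe nvw mmp ekc nhvx vmr jdbh gxqr tuwtv vquko gvvtg grs ijpt fgmn dip tcnl
Final line count: 16

Answer: 16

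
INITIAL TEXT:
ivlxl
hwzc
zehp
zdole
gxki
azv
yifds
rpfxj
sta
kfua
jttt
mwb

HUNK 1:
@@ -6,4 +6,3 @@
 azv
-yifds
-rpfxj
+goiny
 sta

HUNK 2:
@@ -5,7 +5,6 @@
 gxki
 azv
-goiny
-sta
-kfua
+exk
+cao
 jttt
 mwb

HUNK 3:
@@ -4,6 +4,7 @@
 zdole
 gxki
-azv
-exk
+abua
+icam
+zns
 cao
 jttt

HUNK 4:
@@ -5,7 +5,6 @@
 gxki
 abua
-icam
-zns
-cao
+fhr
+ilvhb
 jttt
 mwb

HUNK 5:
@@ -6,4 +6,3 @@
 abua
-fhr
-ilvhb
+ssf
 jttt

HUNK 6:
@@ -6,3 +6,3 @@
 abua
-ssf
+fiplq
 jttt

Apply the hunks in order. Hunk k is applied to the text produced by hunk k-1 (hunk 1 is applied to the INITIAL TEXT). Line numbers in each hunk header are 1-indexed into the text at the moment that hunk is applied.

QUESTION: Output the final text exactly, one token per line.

Hunk 1: at line 6 remove [yifds,rpfxj] add [goiny] -> 11 lines: ivlxl hwzc zehp zdole gxki azv goiny sta kfua jttt mwb
Hunk 2: at line 5 remove [goiny,sta,kfua] add [exk,cao] -> 10 lines: ivlxl hwzc zehp zdole gxki azv exk cao jttt mwb
Hunk 3: at line 4 remove [azv,exk] add [abua,icam,zns] -> 11 lines: ivlxl hwzc zehp zdole gxki abua icam zns cao jttt mwb
Hunk 4: at line 5 remove [icam,zns,cao] add [fhr,ilvhb] -> 10 lines: ivlxl hwzc zehp zdole gxki abua fhr ilvhb jttt mwb
Hunk 5: at line 6 remove [fhr,ilvhb] add [ssf] -> 9 lines: ivlxl hwzc zehp zdole gxki abua ssf jttt mwb
Hunk 6: at line 6 remove [ssf] add [fiplq] -> 9 lines: ivlxl hwzc zehp zdole gxki abua fiplq jttt mwb

Answer: ivlxl
hwzc
zehp
zdole
gxki
abua
fiplq
jttt
mwb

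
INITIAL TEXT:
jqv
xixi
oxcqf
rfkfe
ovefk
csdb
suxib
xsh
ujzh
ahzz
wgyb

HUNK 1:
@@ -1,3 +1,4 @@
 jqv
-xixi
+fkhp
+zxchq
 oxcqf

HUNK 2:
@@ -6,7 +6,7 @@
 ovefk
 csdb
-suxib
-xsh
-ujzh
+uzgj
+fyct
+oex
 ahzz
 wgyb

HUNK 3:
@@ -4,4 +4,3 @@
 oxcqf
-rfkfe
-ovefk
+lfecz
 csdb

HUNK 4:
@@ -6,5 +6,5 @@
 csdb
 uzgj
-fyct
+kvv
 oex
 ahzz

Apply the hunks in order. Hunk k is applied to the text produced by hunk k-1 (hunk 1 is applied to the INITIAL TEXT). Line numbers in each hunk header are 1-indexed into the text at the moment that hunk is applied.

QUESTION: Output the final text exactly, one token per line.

Answer: jqv
fkhp
zxchq
oxcqf
lfecz
csdb
uzgj
kvv
oex
ahzz
wgyb

Derivation:
Hunk 1: at line 1 remove [xixi] add [fkhp,zxchq] -> 12 lines: jqv fkhp zxchq oxcqf rfkfe ovefk csdb suxib xsh ujzh ahzz wgyb
Hunk 2: at line 6 remove [suxib,xsh,ujzh] add [uzgj,fyct,oex] -> 12 lines: jqv fkhp zxchq oxcqf rfkfe ovefk csdb uzgj fyct oex ahzz wgyb
Hunk 3: at line 4 remove [rfkfe,ovefk] add [lfecz] -> 11 lines: jqv fkhp zxchq oxcqf lfecz csdb uzgj fyct oex ahzz wgyb
Hunk 4: at line 6 remove [fyct] add [kvv] -> 11 lines: jqv fkhp zxchq oxcqf lfecz csdb uzgj kvv oex ahzz wgyb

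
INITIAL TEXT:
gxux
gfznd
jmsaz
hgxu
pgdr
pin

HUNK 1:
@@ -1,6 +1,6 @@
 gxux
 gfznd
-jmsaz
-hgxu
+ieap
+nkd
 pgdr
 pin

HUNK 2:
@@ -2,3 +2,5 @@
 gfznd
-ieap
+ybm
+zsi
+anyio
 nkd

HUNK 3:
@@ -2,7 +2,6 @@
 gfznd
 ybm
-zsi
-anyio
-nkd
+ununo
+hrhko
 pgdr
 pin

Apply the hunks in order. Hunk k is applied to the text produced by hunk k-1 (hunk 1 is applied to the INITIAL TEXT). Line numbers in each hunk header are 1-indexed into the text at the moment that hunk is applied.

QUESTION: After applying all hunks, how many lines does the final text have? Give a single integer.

Hunk 1: at line 1 remove [jmsaz,hgxu] add [ieap,nkd] -> 6 lines: gxux gfznd ieap nkd pgdr pin
Hunk 2: at line 2 remove [ieap] add [ybm,zsi,anyio] -> 8 lines: gxux gfznd ybm zsi anyio nkd pgdr pin
Hunk 3: at line 2 remove [zsi,anyio,nkd] add [ununo,hrhko] -> 7 lines: gxux gfznd ybm ununo hrhko pgdr pin
Final line count: 7

Answer: 7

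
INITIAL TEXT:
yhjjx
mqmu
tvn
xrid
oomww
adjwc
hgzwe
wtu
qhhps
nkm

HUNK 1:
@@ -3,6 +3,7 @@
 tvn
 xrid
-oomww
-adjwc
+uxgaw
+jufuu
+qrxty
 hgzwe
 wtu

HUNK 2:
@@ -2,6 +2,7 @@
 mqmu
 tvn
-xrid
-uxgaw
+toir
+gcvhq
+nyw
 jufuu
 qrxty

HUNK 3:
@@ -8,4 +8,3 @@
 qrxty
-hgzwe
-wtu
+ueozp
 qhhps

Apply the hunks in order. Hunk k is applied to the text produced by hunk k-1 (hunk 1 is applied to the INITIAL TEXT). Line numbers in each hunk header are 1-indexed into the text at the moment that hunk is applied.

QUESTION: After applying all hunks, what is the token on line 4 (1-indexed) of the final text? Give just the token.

Hunk 1: at line 3 remove [oomww,adjwc] add [uxgaw,jufuu,qrxty] -> 11 lines: yhjjx mqmu tvn xrid uxgaw jufuu qrxty hgzwe wtu qhhps nkm
Hunk 2: at line 2 remove [xrid,uxgaw] add [toir,gcvhq,nyw] -> 12 lines: yhjjx mqmu tvn toir gcvhq nyw jufuu qrxty hgzwe wtu qhhps nkm
Hunk 3: at line 8 remove [hgzwe,wtu] add [ueozp] -> 11 lines: yhjjx mqmu tvn toir gcvhq nyw jufuu qrxty ueozp qhhps nkm
Final line 4: toir

Answer: toir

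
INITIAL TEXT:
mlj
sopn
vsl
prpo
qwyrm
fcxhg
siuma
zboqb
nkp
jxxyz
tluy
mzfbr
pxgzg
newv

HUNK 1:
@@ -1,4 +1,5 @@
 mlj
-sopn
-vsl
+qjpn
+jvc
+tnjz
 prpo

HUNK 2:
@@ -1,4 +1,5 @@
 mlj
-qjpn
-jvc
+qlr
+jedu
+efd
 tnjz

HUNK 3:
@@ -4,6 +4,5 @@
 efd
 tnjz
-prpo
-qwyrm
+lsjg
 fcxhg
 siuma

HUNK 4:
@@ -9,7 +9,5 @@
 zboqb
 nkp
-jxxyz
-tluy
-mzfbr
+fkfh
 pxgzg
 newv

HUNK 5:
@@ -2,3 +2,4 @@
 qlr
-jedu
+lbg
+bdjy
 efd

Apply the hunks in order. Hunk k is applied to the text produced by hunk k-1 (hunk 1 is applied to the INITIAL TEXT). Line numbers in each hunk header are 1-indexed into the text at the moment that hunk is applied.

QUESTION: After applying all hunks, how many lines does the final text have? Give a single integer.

Answer: 14

Derivation:
Hunk 1: at line 1 remove [sopn,vsl] add [qjpn,jvc,tnjz] -> 15 lines: mlj qjpn jvc tnjz prpo qwyrm fcxhg siuma zboqb nkp jxxyz tluy mzfbr pxgzg newv
Hunk 2: at line 1 remove [qjpn,jvc] add [qlr,jedu,efd] -> 16 lines: mlj qlr jedu efd tnjz prpo qwyrm fcxhg siuma zboqb nkp jxxyz tluy mzfbr pxgzg newv
Hunk 3: at line 4 remove [prpo,qwyrm] add [lsjg] -> 15 lines: mlj qlr jedu efd tnjz lsjg fcxhg siuma zboqb nkp jxxyz tluy mzfbr pxgzg newv
Hunk 4: at line 9 remove [jxxyz,tluy,mzfbr] add [fkfh] -> 13 lines: mlj qlr jedu efd tnjz lsjg fcxhg siuma zboqb nkp fkfh pxgzg newv
Hunk 5: at line 2 remove [jedu] add [lbg,bdjy] -> 14 lines: mlj qlr lbg bdjy efd tnjz lsjg fcxhg siuma zboqb nkp fkfh pxgzg newv
Final line count: 14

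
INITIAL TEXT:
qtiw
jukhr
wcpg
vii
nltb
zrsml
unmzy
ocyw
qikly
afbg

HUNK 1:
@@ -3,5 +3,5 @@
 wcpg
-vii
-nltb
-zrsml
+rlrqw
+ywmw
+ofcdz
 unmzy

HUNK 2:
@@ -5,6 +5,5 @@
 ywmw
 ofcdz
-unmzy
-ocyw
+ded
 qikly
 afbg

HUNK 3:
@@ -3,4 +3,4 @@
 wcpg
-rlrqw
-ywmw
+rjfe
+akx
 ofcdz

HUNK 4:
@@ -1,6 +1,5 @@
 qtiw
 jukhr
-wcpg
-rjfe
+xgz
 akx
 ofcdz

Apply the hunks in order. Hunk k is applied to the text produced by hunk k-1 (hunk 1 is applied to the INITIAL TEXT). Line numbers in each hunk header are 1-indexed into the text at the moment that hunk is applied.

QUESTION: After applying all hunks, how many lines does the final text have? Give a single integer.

Hunk 1: at line 3 remove [vii,nltb,zrsml] add [rlrqw,ywmw,ofcdz] -> 10 lines: qtiw jukhr wcpg rlrqw ywmw ofcdz unmzy ocyw qikly afbg
Hunk 2: at line 5 remove [unmzy,ocyw] add [ded] -> 9 lines: qtiw jukhr wcpg rlrqw ywmw ofcdz ded qikly afbg
Hunk 3: at line 3 remove [rlrqw,ywmw] add [rjfe,akx] -> 9 lines: qtiw jukhr wcpg rjfe akx ofcdz ded qikly afbg
Hunk 4: at line 1 remove [wcpg,rjfe] add [xgz] -> 8 lines: qtiw jukhr xgz akx ofcdz ded qikly afbg
Final line count: 8

Answer: 8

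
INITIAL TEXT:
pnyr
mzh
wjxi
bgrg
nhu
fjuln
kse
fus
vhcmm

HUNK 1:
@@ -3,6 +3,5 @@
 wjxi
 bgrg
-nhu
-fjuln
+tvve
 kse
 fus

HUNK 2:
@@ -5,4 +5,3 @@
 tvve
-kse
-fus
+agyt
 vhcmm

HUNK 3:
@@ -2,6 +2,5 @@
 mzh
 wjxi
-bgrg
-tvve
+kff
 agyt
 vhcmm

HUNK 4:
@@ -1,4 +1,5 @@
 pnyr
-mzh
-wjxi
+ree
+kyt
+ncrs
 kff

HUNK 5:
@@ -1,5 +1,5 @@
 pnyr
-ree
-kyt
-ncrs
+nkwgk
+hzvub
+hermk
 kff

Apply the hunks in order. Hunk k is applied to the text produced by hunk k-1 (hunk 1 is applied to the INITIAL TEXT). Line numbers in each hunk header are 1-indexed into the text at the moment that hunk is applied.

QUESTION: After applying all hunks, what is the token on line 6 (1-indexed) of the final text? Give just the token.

Answer: agyt

Derivation:
Hunk 1: at line 3 remove [nhu,fjuln] add [tvve] -> 8 lines: pnyr mzh wjxi bgrg tvve kse fus vhcmm
Hunk 2: at line 5 remove [kse,fus] add [agyt] -> 7 lines: pnyr mzh wjxi bgrg tvve agyt vhcmm
Hunk 3: at line 2 remove [bgrg,tvve] add [kff] -> 6 lines: pnyr mzh wjxi kff agyt vhcmm
Hunk 4: at line 1 remove [mzh,wjxi] add [ree,kyt,ncrs] -> 7 lines: pnyr ree kyt ncrs kff agyt vhcmm
Hunk 5: at line 1 remove [ree,kyt,ncrs] add [nkwgk,hzvub,hermk] -> 7 lines: pnyr nkwgk hzvub hermk kff agyt vhcmm
Final line 6: agyt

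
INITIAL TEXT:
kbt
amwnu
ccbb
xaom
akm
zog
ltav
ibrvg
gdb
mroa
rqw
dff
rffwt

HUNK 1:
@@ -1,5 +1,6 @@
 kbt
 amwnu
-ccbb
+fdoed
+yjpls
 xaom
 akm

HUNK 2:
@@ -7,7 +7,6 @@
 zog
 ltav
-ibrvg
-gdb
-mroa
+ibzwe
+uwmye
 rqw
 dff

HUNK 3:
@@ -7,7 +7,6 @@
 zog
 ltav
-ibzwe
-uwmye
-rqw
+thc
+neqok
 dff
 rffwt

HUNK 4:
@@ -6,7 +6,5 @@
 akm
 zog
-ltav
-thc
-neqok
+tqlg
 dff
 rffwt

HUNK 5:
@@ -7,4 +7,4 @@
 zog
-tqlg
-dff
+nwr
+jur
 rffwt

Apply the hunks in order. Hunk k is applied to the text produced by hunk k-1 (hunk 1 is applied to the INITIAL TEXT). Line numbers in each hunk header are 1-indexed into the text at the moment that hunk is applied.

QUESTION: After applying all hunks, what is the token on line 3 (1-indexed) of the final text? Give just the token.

Hunk 1: at line 1 remove [ccbb] add [fdoed,yjpls] -> 14 lines: kbt amwnu fdoed yjpls xaom akm zog ltav ibrvg gdb mroa rqw dff rffwt
Hunk 2: at line 7 remove [ibrvg,gdb,mroa] add [ibzwe,uwmye] -> 13 lines: kbt amwnu fdoed yjpls xaom akm zog ltav ibzwe uwmye rqw dff rffwt
Hunk 3: at line 7 remove [ibzwe,uwmye,rqw] add [thc,neqok] -> 12 lines: kbt amwnu fdoed yjpls xaom akm zog ltav thc neqok dff rffwt
Hunk 4: at line 6 remove [ltav,thc,neqok] add [tqlg] -> 10 lines: kbt amwnu fdoed yjpls xaom akm zog tqlg dff rffwt
Hunk 5: at line 7 remove [tqlg,dff] add [nwr,jur] -> 10 lines: kbt amwnu fdoed yjpls xaom akm zog nwr jur rffwt
Final line 3: fdoed

Answer: fdoed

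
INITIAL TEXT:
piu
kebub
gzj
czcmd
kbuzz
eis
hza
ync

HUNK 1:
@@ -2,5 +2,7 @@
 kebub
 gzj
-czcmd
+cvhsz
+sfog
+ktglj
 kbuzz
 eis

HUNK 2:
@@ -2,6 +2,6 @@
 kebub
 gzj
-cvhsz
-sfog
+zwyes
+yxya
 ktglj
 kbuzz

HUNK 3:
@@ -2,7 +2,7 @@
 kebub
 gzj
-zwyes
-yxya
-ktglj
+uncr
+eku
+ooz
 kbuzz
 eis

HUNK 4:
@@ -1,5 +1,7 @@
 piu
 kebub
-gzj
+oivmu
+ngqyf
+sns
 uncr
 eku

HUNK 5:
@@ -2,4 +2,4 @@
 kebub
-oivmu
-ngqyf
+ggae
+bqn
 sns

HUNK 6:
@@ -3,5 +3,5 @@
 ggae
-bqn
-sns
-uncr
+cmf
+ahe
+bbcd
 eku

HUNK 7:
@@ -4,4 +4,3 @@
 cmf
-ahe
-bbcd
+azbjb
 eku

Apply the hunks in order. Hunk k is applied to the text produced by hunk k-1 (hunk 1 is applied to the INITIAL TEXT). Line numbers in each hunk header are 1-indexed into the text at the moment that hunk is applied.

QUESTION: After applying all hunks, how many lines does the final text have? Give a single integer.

Hunk 1: at line 2 remove [czcmd] add [cvhsz,sfog,ktglj] -> 10 lines: piu kebub gzj cvhsz sfog ktglj kbuzz eis hza ync
Hunk 2: at line 2 remove [cvhsz,sfog] add [zwyes,yxya] -> 10 lines: piu kebub gzj zwyes yxya ktglj kbuzz eis hza ync
Hunk 3: at line 2 remove [zwyes,yxya,ktglj] add [uncr,eku,ooz] -> 10 lines: piu kebub gzj uncr eku ooz kbuzz eis hza ync
Hunk 4: at line 1 remove [gzj] add [oivmu,ngqyf,sns] -> 12 lines: piu kebub oivmu ngqyf sns uncr eku ooz kbuzz eis hza ync
Hunk 5: at line 2 remove [oivmu,ngqyf] add [ggae,bqn] -> 12 lines: piu kebub ggae bqn sns uncr eku ooz kbuzz eis hza ync
Hunk 6: at line 3 remove [bqn,sns,uncr] add [cmf,ahe,bbcd] -> 12 lines: piu kebub ggae cmf ahe bbcd eku ooz kbuzz eis hza ync
Hunk 7: at line 4 remove [ahe,bbcd] add [azbjb] -> 11 lines: piu kebub ggae cmf azbjb eku ooz kbuzz eis hza ync
Final line count: 11

Answer: 11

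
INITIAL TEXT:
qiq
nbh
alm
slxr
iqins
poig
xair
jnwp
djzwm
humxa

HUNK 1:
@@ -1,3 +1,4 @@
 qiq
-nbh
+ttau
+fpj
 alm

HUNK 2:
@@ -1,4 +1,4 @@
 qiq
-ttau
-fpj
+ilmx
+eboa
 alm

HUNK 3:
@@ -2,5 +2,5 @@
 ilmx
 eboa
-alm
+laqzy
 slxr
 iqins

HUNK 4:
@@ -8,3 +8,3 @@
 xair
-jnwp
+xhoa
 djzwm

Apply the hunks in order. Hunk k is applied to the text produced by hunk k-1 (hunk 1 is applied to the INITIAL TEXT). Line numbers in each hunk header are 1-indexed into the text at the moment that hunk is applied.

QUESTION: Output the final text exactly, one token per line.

Hunk 1: at line 1 remove [nbh] add [ttau,fpj] -> 11 lines: qiq ttau fpj alm slxr iqins poig xair jnwp djzwm humxa
Hunk 2: at line 1 remove [ttau,fpj] add [ilmx,eboa] -> 11 lines: qiq ilmx eboa alm slxr iqins poig xair jnwp djzwm humxa
Hunk 3: at line 2 remove [alm] add [laqzy] -> 11 lines: qiq ilmx eboa laqzy slxr iqins poig xair jnwp djzwm humxa
Hunk 4: at line 8 remove [jnwp] add [xhoa] -> 11 lines: qiq ilmx eboa laqzy slxr iqins poig xair xhoa djzwm humxa

Answer: qiq
ilmx
eboa
laqzy
slxr
iqins
poig
xair
xhoa
djzwm
humxa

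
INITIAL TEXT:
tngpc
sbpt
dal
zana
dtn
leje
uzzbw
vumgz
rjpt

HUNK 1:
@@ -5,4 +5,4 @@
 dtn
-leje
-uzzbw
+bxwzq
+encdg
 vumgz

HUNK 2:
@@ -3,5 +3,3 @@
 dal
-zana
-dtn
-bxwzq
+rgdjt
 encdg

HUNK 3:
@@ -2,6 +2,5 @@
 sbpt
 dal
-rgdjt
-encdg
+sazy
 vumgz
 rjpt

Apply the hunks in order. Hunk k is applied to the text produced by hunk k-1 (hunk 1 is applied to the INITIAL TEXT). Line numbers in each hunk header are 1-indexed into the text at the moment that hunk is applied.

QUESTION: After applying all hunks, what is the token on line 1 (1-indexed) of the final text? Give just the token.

Hunk 1: at line 5 remove [leje,uzzbw] add [bxwzq,encdg] -> 9 lines: tngpc sbpt dal zana dtn bxwzq encdg vumgz rjpt
Hunk 2: at line 3 remove [zana,dtn,bxwzq] add [rgdjt] -> 7 lines: tngpc sbpt dal rgdjt encdg vumgz rjpt
Hunk 3: at line 2 remove [rgdjt,encdg] add [sazy] -> 6 lines: tngpc sbpt dal sazy vumgz rjpt
Final line 1: tngpc

Answer: tngpc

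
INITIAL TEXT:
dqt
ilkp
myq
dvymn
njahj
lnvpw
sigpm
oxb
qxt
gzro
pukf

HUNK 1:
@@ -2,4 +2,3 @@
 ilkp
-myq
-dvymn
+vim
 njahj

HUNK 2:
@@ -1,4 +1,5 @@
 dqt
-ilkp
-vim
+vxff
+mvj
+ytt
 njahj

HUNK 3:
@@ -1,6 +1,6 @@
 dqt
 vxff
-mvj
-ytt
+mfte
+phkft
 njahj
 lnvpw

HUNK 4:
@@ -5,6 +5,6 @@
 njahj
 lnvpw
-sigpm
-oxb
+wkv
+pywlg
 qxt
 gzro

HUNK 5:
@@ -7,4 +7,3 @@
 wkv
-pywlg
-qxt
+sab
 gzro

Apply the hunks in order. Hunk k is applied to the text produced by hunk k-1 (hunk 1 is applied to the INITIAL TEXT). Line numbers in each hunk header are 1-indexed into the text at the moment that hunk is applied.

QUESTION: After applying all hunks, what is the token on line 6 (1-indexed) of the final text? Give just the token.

Hunk 1: at line 2 remove [myq,dvymn] add [vim] -> 10 lines: dqt ilkp vim njahj lnvpw sigpm oxb qxt gzro pukf
Hunk 2: at line 1 remove [ilkp,vim] add [vxff,mvj,ytt] -> 11 lines: dqt vxff mvj ytt njahj lnvpw sigpm oxb qxt gzro pukf
Hunk 3: at line 1 remove [mvj,ytt] add [mfte,phkft] -> 11 lines: dqt vxff mfte phkft njahj lnvpw sigpm oxb qxt gzro pukf
Hunk 4: at line 5 remove [sigpm,oxb] add [wkv,pywlg] -> 11 lines: dqt vxff mfte phkft njahj lnvpw wkv pywlg qxt gzro pukf
Hunk 5: at line 7 remove [pywlg,qxt] add [sab] -> 10 lines: dqt vxff mfte phkft njahj lnvpw wkv sab gzro pukf
Final line 6: lnvpw

Answer: lnvpw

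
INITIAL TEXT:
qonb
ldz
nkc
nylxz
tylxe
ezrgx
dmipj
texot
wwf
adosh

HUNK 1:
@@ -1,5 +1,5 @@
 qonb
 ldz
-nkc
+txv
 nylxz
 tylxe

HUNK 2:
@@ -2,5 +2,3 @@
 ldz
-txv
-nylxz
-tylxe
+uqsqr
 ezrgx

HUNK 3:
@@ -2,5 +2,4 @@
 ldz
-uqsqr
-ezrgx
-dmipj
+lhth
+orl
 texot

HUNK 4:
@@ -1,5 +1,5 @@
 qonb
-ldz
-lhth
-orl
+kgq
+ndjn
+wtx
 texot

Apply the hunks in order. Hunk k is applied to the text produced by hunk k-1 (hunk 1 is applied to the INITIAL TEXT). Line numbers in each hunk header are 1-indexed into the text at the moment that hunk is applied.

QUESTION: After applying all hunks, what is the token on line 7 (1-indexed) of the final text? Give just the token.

Hunk 1: at line 1 remove [nkc] add [txv] -> 10 lines: qonb ldz txv nylxz tylxe ezrgx dmipj texot wwf adosh
Hunk 2: at line 2 remove [txv,nylxz,tylxe] add [uqsqr] -> 8 lines: qonb ldz uqsqr ezrgx dmipj texot wwf adosh
Hunk 3: at line 2 remove [uqsqr,ezrgx,dmipj] add [lhth,orl] -> 7 lines: qonb ldz lhth orl texot wwf adosh
Hunk 4: at line 1 remove [ldz,lhth,orl] add [kgq,ndjn,wtx] -> 7 lines: qonb kgq ndjn wtx texot wwf adosh
Final line 7: adosh

Answer: adosh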